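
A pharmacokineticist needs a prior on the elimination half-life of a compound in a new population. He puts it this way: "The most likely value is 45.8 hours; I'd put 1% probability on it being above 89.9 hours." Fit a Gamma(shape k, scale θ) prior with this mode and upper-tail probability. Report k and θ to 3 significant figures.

k ≈ 11.8, θ ≈ 4.23

Gamma(k,θ) with k>1 has mode (k−1)θ, so θ = 45.8/(k−1).
Need P(X < 89.9) = 0.99 with θ tied to k this way. Start at k = 2, θ = 45.8: P(X<89.9) ≈ 0.584.
Too low — raise k to concentrate. Iterating converges to k ≈ 11.8.
Then θ = 45.8/(11.8−1) ≈ 4.23.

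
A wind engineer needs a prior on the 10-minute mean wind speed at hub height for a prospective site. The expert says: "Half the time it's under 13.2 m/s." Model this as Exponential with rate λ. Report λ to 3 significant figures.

λ ≈ 0.0525

Exponential median = ln 2 / λ, so λ = ln 2 / 13.2 = 0.0525.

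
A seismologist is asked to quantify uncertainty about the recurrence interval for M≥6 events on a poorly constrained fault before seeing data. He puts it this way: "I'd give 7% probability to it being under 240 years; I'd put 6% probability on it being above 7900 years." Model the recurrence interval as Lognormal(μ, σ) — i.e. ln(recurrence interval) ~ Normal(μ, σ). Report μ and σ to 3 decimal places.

μ ≈ 7.182, σ ≈ 1.153

If T ~ Lognormal(μ,σ) then ln T ~ Normal(μ,σ), so the p-quantile of ln T is μ + z_p·σ.
ln(240) = 5.481 and ln(7900) = 8.975; z_{0.07} = -1.476, z_{0.94} = 1.555.
σ = (8.975 − 5.481)/(1.555 − (-1.476)) = 1.153.
μ = 5.481 − (-1.476)·1.153 = 7.182.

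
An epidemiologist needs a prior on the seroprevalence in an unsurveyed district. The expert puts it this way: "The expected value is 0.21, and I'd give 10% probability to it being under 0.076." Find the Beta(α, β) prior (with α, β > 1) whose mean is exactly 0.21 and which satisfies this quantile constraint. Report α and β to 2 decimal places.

α ≈ 2.48, β ≈ 9.33

With mean 0.21 fixed, write α = 0.21s, β = 0.79s where s = α+β.
Need P(θ < 0.076) = 0.1 under Beta(0.21s, 0.79s). Normal approximation: (q−m)/√(m(1−m)/s) ≈ z_{0.1} = -1.28, so s ≈ 0.21·0.79·(-1.28)²/(0.076−0.21)² = 15.2.
At s = 15.2: P(θ<0.076) ≈ 0.067. Adjusting to match 0.1 gives s ≈ 11.81.
So α = 0.21·11.81 ≈ 2.48, β = 0.79·11.81 ≈ 9.33.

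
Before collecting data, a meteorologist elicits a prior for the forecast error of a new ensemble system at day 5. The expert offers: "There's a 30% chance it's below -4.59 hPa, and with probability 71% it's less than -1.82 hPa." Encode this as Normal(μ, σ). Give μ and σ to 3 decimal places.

μ = -3.242, σ = 2.570

The p-quantile of Normal(μ,σ) is μ + z_p·σ, with z_{0.3} = -0.5244 and z_{0.71} = 0.5534.
Eliminate σ: μ = (z₂·x₁ − z₁·x₂)/(z₂ − z₁) = (0.5534·-4.59 − (-0.5244)·-1.82)/1.078 = -3.242.
Then σ = (x₂ − x₁)/(z₂ − z₁) = (-1.82 − -4.59)/1.078 = 2.570.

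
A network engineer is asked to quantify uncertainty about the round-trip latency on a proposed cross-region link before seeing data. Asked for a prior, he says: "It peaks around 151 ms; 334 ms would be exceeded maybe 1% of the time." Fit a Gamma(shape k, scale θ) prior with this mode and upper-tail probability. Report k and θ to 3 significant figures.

Gamma(k,θ) with k>1 has mode (k−1)θ, so θ = 151/(k−1).
Need P(X < 334) = 0.99 with θ tied to k this way. Start at k = 2, θ = 151: P(X<334) ≈ 0.648.
Too low — raise k to concentrate. Iterating converges to k ≈ 8.64.
Then θ = 151/(8.64−1) ≈ 19.8.

k ≈ 8.64, θ ≈ 19.8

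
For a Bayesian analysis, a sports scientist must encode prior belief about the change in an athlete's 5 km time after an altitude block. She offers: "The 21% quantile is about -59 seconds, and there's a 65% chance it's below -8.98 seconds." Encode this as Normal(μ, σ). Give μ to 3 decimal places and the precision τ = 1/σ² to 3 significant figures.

μ = -25.153, τ = 0.000568

For Normal(μ,σ), the p-quantile is μ + z_p·σ. Here z_{0.21} = -0.8064, z_{0.65} = 0.3853.
So -59 = μ − 0.8064σ and -8.98 = μ + 0.3853σ.
Subtracting: σ = (-8.98 − -59)/(0.3853 − (-0.8064)) = 41.972.
Then μ = -59 − (-0.8064)·41.972 = -25.153.
Precision τ = 1/σ² = 1/41.97² = 0.000568.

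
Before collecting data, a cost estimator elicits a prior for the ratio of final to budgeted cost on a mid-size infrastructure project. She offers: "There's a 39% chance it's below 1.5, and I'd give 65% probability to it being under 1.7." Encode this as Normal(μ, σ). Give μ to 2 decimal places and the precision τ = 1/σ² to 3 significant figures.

μ = 1.58, τ = 11

For Normal(μ,σ), the p-quantile is μ + z_p·σ. Here z_{0.39} = -0.2793, z_{0.65} = 0.3853.
So 1.5 = μ − 0.2793σ and 1.7 = μ + 0.3853σ.
Subtracting: σ = (1.7 − 1.5)/(0.3853 − (-0.2793)) = 0.30.
Then μ = 1.5 − (-0.2793)·0.30 = 1.58.
Precision τ = 1/σ² = 1/0.3009² = 11.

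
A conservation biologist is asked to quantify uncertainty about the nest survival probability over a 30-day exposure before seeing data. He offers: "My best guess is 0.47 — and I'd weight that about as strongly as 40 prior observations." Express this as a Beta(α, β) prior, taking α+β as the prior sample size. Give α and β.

α = 18.8, β = 21.2

Under the effective-sample-size interpretation, Beta(α, β) has prior mean α/(α+β) and prior sample size α+β.
So α+β = 40 and α/(α+β) = 0.47, giving α = 0.47·40 = 18.8 and β = 40 − 18.8 = 21.2.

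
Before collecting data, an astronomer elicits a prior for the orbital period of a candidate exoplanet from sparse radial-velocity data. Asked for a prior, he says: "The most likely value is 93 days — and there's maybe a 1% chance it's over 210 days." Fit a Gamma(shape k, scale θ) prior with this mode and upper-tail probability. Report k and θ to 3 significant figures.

k ≈ 8.23, θ ≈ 12.9

Gamma(k,θ) with k>1 has mode (k−1)θ, so θ = 93/(k−1).
Need P(X < 210) = 0.99 with θ tied to k this way. Start at k = 2, θ = 93: P(X<210) ≈ 0.659.
Too low — raise k to concentrate. Iterating converges to k ≈ 8.23.
Then θ = 93/(8.23−1) ≈ 12.9.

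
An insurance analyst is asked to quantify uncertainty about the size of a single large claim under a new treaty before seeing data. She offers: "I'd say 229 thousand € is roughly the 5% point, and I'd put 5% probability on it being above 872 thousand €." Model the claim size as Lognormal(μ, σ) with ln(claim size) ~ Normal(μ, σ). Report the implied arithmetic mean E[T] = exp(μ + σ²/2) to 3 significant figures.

E[T] ≈ 485 thousand €

If T ~ Lognormal(μ,σ) then ln T ~ Normal(μ,σ), so the p-quantile of ln T is μ + z_p·σ.
ln(229) = 5.434 and ln(872) = 6.771; z_{0.05} = -1.645, z_{0.95} = 1.645.
σ = (6.771 − 5.434)/(1.645 − (-1.645)) = 0.406.
μ = 5.434 − (-1.645)·0.406 = 6.102.
E[T] = exp(μ + σ²/2) = exp(6.102 + 0.0826) = 485 thousand €.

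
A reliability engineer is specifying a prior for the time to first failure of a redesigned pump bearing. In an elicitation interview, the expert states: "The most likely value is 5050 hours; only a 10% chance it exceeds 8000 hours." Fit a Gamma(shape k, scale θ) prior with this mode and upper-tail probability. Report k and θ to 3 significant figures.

Gamma(k,θ) with k>1 has mode (k−1)θ, so θ = 5050/(k−1).
Need P(X < 8000) = 0.9 with θ tied to k this way. Start at k = 2, θ = 5050: P(X<8000) ≈ 0.470.
Too low — raise k to concentrate. Iterating converges to k ≈ 9.86.
Then θ = 5050/(9.86−1) ≈ 570.

k ≈ 9.86, θ ≈ 570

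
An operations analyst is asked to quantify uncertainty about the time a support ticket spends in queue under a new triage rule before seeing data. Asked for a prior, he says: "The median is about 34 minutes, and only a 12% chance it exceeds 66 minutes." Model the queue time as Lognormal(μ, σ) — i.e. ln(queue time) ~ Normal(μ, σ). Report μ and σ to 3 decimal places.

If T ~ Lognormal(μ,σ) then ln T ~ Normal(μ,σ), so the p-quantile of ln T is μ + z_p·σ.
ln(34) = 3.526 and ln(66) = 4.19; z_{0.5} = 0, z_{0.88} = 1.175.
σ = (4.19 − 3.526)/(1.175 − (0)) = 0.565.
μ = 3.526 − (0)·0.565 = 3.526.

μ ≈ 3.526, σ ≈ 0.565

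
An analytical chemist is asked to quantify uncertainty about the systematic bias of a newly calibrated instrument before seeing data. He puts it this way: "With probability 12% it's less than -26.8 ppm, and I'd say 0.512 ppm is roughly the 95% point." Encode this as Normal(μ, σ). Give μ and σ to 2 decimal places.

For Normal(μ,σ), the p-quantile is μ + z_p·σ. Here z_{0.12} = -1.175, z_{0.95} = 1.645.
So -26.8 = μ − 1.175σ and 0.512 = μ + 1.645σ.
Subtracting: σ = (0.512 − -26.8)/(1.645 − (-1.175)) = 9.69.
Then μ = -26.8 − (-1.175)·9.69 = -15.42.

μ = -15.42, σ = 9.69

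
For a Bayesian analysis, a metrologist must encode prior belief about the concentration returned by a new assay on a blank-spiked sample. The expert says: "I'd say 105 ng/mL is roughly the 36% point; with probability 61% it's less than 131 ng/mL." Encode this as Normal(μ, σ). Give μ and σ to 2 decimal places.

For Normal(μ,σ), the p-quantile is μ + z_p·σ. Here z_{0.36} = -0.3585, z_{0.61} = 0.2793.
So 105 = μ − 0.3585σ and 131 = μ + 0.2793σ.
Subtracting: σ = (131 − 105)/(0.2793 − (-0.3585)) = 40.77.
Then μ = 105 − (-0.3585)·40.77 = 119.61.

μ = 119.61, σ = 40.77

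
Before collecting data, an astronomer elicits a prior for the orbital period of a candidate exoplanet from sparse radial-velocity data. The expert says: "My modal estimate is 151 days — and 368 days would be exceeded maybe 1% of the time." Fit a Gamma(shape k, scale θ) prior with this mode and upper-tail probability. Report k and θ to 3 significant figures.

k ≈ 6.95, θ ≈ 25.4

Gamma(k,θ) with k>1 has mode (k−1)θ, so θ = 151/(k−1).
Need P(X < 368) = 0.99 with θ tied to k this way. Start at k = 2, θ = 151: P(X<368) ≈ 0.700.
Too low — raise k to concentrate. Iterating converges to k ≈ 6.95.
Then θ = 151/(6.95−1) ≈ 25.4.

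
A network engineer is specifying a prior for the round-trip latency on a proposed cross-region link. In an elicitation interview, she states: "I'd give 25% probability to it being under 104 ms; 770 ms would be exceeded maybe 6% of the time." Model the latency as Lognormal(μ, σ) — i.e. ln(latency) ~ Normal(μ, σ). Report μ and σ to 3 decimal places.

μ ≈ 5.250, σ ≈ 0.898

If T ~ Lognormal(μ,σ) then ln T ~ Normal(μ,σ), so the p-quantile of ln T is μ + z_p·σ.
ln(104) = 4.644 and ln(770) = 6.646; z_{0.25} = -0.6745, z_{0.94} = 1.555.
σ = (6.646 − 4.644)/(1.555 − (-0.6745)) = 0.898.
μ = 4.644 − (-0.6745)·0.898 = 5.250.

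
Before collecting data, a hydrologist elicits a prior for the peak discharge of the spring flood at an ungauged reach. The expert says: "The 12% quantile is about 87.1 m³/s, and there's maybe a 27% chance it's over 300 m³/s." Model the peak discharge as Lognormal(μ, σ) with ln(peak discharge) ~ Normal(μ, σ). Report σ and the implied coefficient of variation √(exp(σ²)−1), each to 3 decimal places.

If T ~ Lognormal(μ,σ) then ln T ~ Normal(μ,σ), so the p-quantile of ln T is μ + z_p·σ.
ln(87.1) = 4.467 and ln(300) = 5.704; z_{0.12} = -1.175, z_{0.73} = 0.6128.
σ = (5.704 − 4.467)/(0.6128 − (-1.175)) = 0.692.
μ = 4.467 − (-1.175)·0.692 = 5.280.
CV = √(exp(σ²)−1) = √(exp(0.4785)−1) = 0.783.

σ ≈ 0.692, CV ≈ 0.783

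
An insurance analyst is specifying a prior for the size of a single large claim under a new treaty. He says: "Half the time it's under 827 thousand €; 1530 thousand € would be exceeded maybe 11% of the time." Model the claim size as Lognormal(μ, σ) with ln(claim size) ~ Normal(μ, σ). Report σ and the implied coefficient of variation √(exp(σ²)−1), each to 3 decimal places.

σ ≈ 0.502, CV ≈ 0.535

If T ~ Lognormal(μ,σ) then ln T ~ Normal(μ,σ), so the p-quantile of ln T is μ + z_p·σ.
ln(827) = 6.718 and ln(1530) = 7.333; z_{0.5} = 0, z_{0.89} = 1.227.
σ = (7.333 − 6.718)/(1.227 − (0)) = 0.502.
μ = 6.718 − (0)·0.502 = 6.718.
CV = √(exp(σ²)−1) = √(exp(0.2516)−1) = 0.535.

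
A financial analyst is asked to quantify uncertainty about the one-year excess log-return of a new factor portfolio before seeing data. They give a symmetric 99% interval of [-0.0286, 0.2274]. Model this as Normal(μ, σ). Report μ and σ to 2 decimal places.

A symmetric 99% interval runs μ ± z·σ with z = 2.576.
Half-width = 0.128, so σ = 0.128/2.576 = 0.05.
μ is the interval midpoint, 0.10.

μ = 0.10, σ = 0.05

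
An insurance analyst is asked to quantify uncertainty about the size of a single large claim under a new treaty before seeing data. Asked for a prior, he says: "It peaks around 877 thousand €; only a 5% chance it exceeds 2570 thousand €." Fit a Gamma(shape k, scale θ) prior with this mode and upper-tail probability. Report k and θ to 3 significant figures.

Gamma(k,θ) with k>1 has mode (k−1)θ, so θ = 877/(k−1).
Need P(X < 2570) = 0.95 with θ tied to k this way. Start at k = 2, θ = 877: P(X<2570) ≈ 0.790.
Too low — raise k to concentrate. Iterating converges to k ≈ 3.3.
Then θ = 877/(3.3−1) ≈ 381.

k ≈ 3.3, θ ≈ 381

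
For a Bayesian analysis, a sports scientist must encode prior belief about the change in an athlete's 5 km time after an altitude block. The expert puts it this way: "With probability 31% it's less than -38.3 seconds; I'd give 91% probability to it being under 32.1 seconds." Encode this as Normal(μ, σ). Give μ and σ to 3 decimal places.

μ = -19.293, σ = 38.332

The p-quantile of Normal(μ,σ) is μ + z_p·σ, with z_{0.31} = -0.4959 and z_{0.91} = 1.341.
Eliminate σ: μ = (z₂·x₁ − z₁·x₂)/(z₂ − z₁) = (1.341·-38.3 − (-0.4959)·32.1)/1.837 = -19.293.
Then σ = (x₂ − x₁)/(z₂ − z₁) = (32.1 − -38.3)/1.837 = 38.332.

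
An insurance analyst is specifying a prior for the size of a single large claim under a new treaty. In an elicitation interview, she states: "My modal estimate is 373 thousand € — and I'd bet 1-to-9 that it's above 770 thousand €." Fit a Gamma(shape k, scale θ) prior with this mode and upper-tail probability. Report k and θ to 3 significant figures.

Gamma(k,θ) with k>1 has mode (k−1)θ, so θ = 373/(k−1).
Need P(X < 770) = 0.9 with θ tied to k this way. Start at k = 2, θ = 373: P(X<770) ≈ 0.611.
Too low — raise k to concentrate. Iterating converges to k ≈ 4.65.
Then θ = 373/(4.65−1) ≈ 102.

k ≈ 4.65, θ ≈ 102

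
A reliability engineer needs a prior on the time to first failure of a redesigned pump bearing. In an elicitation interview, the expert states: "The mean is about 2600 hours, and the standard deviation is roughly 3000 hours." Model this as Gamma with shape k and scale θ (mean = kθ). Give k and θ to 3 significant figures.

k ≈ 0.751, θ ≈ 3460

For Gamma(k, scale θ): mean = kθ, variance = kθ², so CV = 1/√k.
CV = SD/mean = 3000/2600 = 1.154, hence k = 1/CV² = 0.751.
Then θ = mean/k = 2600/0.751 = 3460.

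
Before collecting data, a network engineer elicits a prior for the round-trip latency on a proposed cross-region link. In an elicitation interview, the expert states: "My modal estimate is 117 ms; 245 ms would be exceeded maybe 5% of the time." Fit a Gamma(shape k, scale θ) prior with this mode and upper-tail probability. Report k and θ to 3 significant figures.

k ≈ 6.06, θ ≈ 23.1

Gamma(k,θ) with k>1 has mode (k−1)θ, so θ = 117/(k−1).
Need P(X < 245) = 0.95 with θ tied to k this way. Start at k = 2, θ = 117: P(X<245) ≈ 0.619.
Too low — raise k to concentrate. Iterating converges to k ≈ 6.06.
Then θ = 117/(6.06−1) ≈ 23.1.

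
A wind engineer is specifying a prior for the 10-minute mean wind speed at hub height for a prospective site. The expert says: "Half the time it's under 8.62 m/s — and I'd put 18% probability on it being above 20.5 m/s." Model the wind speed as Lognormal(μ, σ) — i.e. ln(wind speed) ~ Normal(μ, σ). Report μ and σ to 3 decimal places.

If T ~ Lognormal(μ,σ) then ln T ~ Normal(μ,σ), so the p-quantile of ln T is μ + z_p·σ.
ln(8.62) = 2.154 and ln(20.5) = 3.02; z_{0.5} = 0, z_{0.82} = 0.9154.
σ = (3.02 − 2.154)/(0.9154 − (0)) = 0.946.
μ = 2.154 − (0)·0.946 = 2.154.

μ ≈ 2.154, σ ≈ 0.946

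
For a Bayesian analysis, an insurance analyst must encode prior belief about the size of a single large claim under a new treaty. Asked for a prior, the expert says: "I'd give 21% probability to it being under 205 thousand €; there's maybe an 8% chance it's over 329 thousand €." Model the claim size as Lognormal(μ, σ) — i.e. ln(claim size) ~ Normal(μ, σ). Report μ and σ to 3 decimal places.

If T ~ Lognormal(μ,σ) then ln T ~ Normal(μ,σ), so the p-quantile of ln T is μ + z_p·σ.
ln(205) = 5.323 and ln(329) = 5.796; z_{0.21} = -0.8064, z_{0.92} = 1.405.
σ = (5.796 − 5.323)/(1.405 − (-0.8064)) = 0.214.
μ = 5.323 − (-0.8064)·0.214 = 5.496.

μ ≈ 5.496, σ ≈ 0.214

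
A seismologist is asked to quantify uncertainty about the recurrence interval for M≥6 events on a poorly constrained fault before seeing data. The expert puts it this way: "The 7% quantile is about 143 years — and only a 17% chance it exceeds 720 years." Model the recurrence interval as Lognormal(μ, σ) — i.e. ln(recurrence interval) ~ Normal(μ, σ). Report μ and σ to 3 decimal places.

μ ≈ 5.945, σ ≈ 0.665

If T ~ Lognormal(μ,σ) then ln T ~ Normal(μ,σ), so the p-quantile of ln T is μ + z_p·σ.
ln(143) = 4.963 and ln(720) = 6.579; z_{0.07} = -1.476, z_{0.83} = 0.9542.
σ = (6.579 − 4.963)/(0.9542 − (-1.476)) = 0.665.
μ = 4.963 − (-1.476)·0.665 = 5.945.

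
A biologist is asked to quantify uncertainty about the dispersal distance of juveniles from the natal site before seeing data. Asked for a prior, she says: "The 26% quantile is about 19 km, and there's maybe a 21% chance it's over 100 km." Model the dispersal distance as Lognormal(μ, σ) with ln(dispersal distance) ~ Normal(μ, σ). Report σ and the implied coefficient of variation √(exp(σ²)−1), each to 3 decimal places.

σ ≈ 1.146, CV ≈ 1.648

If T ~ Lognormal(μ,σ) then ln T ~ Normal(μ,σ), so the p-quantile of ln T is μ + z_p·σ.
ln(19) = 2.944 and ln(100) = 4.605; z_{0.26} = -0.6433, z_{0.79} = 0.8064.
σ = (4.605 − 2.944)/(0.8064 − (-0.6433)) = 1.146.
μ = 2.944 − (-0.6433)·1.146 = 3.681.
CV = √(exp(σ²)−1) = √(exp(1.3122)−1) = 1.648.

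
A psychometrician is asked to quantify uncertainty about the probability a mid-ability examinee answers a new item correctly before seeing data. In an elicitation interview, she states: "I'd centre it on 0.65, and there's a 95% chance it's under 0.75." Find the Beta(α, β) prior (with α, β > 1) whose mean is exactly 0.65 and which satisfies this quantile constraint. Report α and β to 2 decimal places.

With mean 0.65 fixed, write α = 0.65s, β = 0.35s where s = α+β.
Need P(θ < 0.75) = 0.95 under Beta(0.65s, 0.35s). Normal approximation: (q−m)/√(m(1−m)/s) ≈ z_{0.95} = 1.64, so s ≈ 0.65·0.35·(1.64)²/(0.75−0.65)² = 61.6.
At s = 61.6: P(θ<0.75) ≈ 0.956. Adjusting to match 0.95 gives s ≈ 57.04.
So α = 0.65·57.04 ≈ 37.07, β = 0.35·57.04 ≈ 19.96.

α ≈ 37.07, β ≈ 19.96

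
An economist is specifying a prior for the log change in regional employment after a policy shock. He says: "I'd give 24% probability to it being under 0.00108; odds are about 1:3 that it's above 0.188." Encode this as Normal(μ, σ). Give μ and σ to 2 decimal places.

For Normal(μ,σ), the p-quantile is μ + z_p·σ. Here z_{0.24} = -0.7063, z_{0.75} = 0.6745.
So 0.00108 = μ − 0.7063σ and 0.188 = μ + 0.6745σ.
Subtracting: σ = (0.188 − 0.00108)/(0.6745 − (-0.7063)) = 0.14.
Then μ = 0.00108 − (-0.7063)·0.14 = 0.10.

μ = 0.10, σ = 0.14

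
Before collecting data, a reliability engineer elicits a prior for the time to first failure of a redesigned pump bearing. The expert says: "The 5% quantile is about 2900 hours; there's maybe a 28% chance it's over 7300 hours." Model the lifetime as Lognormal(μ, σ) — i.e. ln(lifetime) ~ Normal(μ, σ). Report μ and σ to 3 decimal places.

If T ~ Lognormal(μ,σ) then ln T ~ Normal(μ,σ), so the p-quantile of ln T is μ + z_p·σ.
ln(2900) = 7.972 and ln(7300) = 8.896; z_{0.05} = -1.645, z_{0.72} = 0.5828.
σ = (8.896 − 7.972)/(0.5828 − (-1.645)) = 0.414.
μ = 7.972 − (-1.645)·0.414 = 8.654.

μ ≈ 8.654, σ ≈ 0.414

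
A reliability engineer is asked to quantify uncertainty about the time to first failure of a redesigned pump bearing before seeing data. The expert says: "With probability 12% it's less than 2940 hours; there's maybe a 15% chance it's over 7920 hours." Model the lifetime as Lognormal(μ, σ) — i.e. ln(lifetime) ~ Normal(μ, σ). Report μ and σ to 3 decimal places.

If T ~ Lognormal(μ,σ) then ln T ~ Normal(μ,σ), so the p-quantile of ln T is μ + z_p·σ.
ln(2940) = 7.986 and ln(7920) = 8.977; z_{0.12} = -1.175, z_{0.85} = 1.036.
σ = (8.977 − 7.986)/(1.036 − (-1.175)) = 0.448.
μ = 7.986 − (-1.175)·0.448 = 8.513.

μ ≈ 8.513, σ ≈ 0.448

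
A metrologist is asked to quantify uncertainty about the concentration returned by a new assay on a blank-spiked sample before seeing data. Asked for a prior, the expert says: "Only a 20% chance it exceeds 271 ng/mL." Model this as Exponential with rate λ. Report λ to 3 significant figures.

P(T > 271.0) = e^(−λ·271.0) = 0.2, so λ = −ln(0.2)/271.0 = 0.00594.

λ ≈ 0.00594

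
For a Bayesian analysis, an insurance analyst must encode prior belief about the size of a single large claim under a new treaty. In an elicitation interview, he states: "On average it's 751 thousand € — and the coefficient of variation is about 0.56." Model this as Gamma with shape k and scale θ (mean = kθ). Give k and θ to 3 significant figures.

For Gamma(k, scale θ): mean = kθ, variance = kθ², so CV = 1/√k.
CV = 0.56, hence k = 1/CV² = 3.19.
Then θ = mean/k = 751/3.19 = 236.

k ≈ 3.19, θ ≈ 236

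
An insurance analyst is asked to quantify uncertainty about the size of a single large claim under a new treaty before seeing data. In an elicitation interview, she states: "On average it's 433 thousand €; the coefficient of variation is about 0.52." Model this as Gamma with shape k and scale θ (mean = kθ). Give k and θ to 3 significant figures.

k ≈ 3.7, θ ≈ 117

For Gamma(k, scale θ): mean = kθ, variance = kθ², so CV = 1/√k.
CV = 0.52, hence k = 1/CV² = 3.7.
Then θ = mean/k = 433/3.7 = 117.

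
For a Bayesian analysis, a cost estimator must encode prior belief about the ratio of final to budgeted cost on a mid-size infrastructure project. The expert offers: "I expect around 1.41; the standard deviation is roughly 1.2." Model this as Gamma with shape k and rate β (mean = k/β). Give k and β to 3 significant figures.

k ≈ 1.38, β ≈ 0.979

For Gamma(k, rate β): mean = k/β, variance = k/β², so CV = 1/√k.
CV = SD/mean = 1.2/1.41 = 0.8511, hence k = 1/CV² = 1.38.
Then β = k/mean = 1.38/1.41 = 0.979.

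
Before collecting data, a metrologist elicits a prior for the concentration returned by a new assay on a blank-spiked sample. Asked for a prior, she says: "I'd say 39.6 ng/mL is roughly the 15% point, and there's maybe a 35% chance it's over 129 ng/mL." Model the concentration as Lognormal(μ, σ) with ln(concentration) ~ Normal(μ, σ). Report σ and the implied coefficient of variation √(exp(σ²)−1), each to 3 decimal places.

σ ≈ 0.831, CV ≈ 0.997

If T ~ Lognormal(μ,σ) then ln T ~ Normal(μ,σ), so the p-quantile of ln T is μ + z_p·σ.
ln(39.6) = 3.679 and ln(129) = 4.86; z_{0.15} = -1.036, z_{0.65} = 0.3853.
σ = (4.86 − 3.679)/(0.3853 − (-1.036)) = 0.831.
μ = 3.679 − (-1.036)·0.831 = 4.540.
CV = √(exp(σ²)−1) = √(exp(0.6900)−1) = 0.997.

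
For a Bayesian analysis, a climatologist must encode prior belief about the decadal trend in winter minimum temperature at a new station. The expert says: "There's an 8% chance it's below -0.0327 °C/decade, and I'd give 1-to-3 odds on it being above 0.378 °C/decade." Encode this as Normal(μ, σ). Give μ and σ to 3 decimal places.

The p-quantile of Normal(μ,σ) is μ + z_p·σ, with z_{0.08} = -1.405 and z_{0.75} = 0.6745.
Eliminate σ: μ = (z₂·x₁ − z₁·x₂)/(z₂ − z₁) = (0.6745·-0.0327 − (-1.405)·0.378)/2.08 = 0.245.
Then σ = (x₂ − x₁)/(z₂ − z₁) = (0.378 − -0.0327)/2.08 = 0.197.

μ = 0.245, σ = 0.197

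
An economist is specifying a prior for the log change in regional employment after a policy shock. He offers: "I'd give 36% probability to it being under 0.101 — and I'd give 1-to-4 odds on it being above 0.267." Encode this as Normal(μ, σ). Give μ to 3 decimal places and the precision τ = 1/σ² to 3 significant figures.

μ = 0.151, τ = 52.3

The p-quantile of Normal(μ,σ) is μ + z_p·σ, with z_{0.36} = -0.3585 and z_{0.8} = 0.8416.
Eliminate σ: μ = (z₂·x₁ − z₁·x₂)/(z₂ − z₁) = (0.8416·0.101 − (-0.3585)·0.267)/1.2 = 0.151.
Then σ = (x₂ − x₁)/(z₂ − z₁) = (0.267 − 0.101)/1.2 = 0.138.
Precision τ = 1/σ² = 1/0.1383² = 52.3.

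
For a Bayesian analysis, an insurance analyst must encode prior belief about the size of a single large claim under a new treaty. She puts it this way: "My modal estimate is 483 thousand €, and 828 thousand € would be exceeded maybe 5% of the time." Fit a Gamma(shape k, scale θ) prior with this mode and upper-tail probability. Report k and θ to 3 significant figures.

k ≈ 10.6, θ ≈ 50.3

Gamma(k,θ) with k>1 has mode (k−1)θ, so θ = 483/(k−1).
Need P(X < 828) = 0.95 with θ tied to k this way. Start at k = 2, θ = 483: P(X<828) ≈ 0.511.
Too low — raise k to concentrate. Iterating converges to k ≈ 10.6.
Then θ = 483/(10.6−1) ≈ 50.3.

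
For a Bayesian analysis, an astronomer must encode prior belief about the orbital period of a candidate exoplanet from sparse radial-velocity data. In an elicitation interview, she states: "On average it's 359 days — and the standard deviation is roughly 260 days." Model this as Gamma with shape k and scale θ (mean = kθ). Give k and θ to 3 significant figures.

For Gamma(k, scale θ): mean = kθ, variance = kθ², so CV = 1/√k.
CV = SD/mean = 260/359 = 0.7242, hence k = 1/CV² = 1.91.
Then θ = mean/k = 359/1.91 = 188.

k ≈ 1.91, θ ≈ 188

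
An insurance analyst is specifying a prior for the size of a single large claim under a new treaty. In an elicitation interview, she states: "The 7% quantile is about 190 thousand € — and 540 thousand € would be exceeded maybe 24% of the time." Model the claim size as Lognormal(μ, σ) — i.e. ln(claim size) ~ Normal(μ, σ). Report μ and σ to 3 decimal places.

If T ~ Lognormal(μ,σ) then ln T ~ Normal(μ,σ), so the p-quantile of ln T is μ + z_p·σ.
ln(190) = 5.247 and ln(540) = 6.292; z_{0.07} = -1.476, z_{0.76} = 0.7063.
σ = (6.292 − 5.247)/(0.7063 − (-1.476)) = 0.479.
μ = 5.247 − (-1.476)·0.479 = 5.953.

μ ≈ 5.953, σ ≈ 0.479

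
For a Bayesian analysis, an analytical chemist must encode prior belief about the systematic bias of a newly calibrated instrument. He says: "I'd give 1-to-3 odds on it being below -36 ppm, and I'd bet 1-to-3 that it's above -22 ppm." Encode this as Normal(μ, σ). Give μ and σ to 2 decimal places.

μ = -29.00, σ = 10.38

The p-quantile of Normal(μ,σ) is μ + z_p·σ, with z_{0.25} = -0.6745 and z_{0.75} = 0.6745.
Eliminate σ: μ = (z₂·x₁ − z₁·x₂)/(z₂ − z₁) = (0.6745·-36 − (-0.6745)·-22)/1.349 = -29.00.
Then σ = (x₂ − x₁)/(z₂ − z₁) = (-22 − -36)/1.349 = 10.38.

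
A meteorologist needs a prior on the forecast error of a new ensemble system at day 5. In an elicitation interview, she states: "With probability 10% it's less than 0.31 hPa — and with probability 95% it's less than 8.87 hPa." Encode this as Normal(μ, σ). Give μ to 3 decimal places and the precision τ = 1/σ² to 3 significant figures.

The p-quantile of Normal(μ,σ) is μ + z_p·σ, with z_{0.1} = -1.282 and z_{0.95} = 1.645.
Eliminate σ: μ = (z₂·x₁ − z₁·x₂)/(z₂ − z₁) = (1.645·0.31 − (-1.282)·8.87)/2.926 = 4.059.
Then σ = (x₂ − x₁)/(z₂ − z₁) = (8.87 − 0.31)/2.926 = 2.925.
Precision τ = 1/σ² = 1/2.925² = 0.117.

μ = 4.059, τ = 0.117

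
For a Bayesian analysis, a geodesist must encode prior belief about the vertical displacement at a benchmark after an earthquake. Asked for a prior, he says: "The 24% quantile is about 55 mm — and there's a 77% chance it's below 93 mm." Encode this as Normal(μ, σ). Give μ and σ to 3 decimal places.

For Normal(μ,σ), the p-quantile is μ + z_p·σ. Here z_{0.24} = -0.7063, z_{0.77} = 0.7388.
So 55 = μ − 0.7063σ and 93 = μ + 0.7388σ.
Subtracting: σ = (93 − 55)/(0.7388 − (-0.7063)) = 26.295.
Then μ = 55 − (-0.7063)·26.295 = 73.572.

μ = 73.572, σ = 26.295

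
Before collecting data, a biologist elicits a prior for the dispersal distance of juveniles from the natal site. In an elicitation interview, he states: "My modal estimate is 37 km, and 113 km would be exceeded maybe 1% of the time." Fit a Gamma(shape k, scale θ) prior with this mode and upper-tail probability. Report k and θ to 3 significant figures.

k ≈ 4.6, θ ≈ 10.3

Gamma(k,θ) with k>1 has mode (k−1)θ, so θ = 37/(k−1).
Need P(X < 113) = 0.99 with θ tied to k this way. Start at k = 2, θ = 37: P(X<113) ≈ 0.809.
Too low — raise k to concentrate. Iterating converges to k ≈ 4.6.
Then θ = 37/(4.6−1) ≈ 10.3.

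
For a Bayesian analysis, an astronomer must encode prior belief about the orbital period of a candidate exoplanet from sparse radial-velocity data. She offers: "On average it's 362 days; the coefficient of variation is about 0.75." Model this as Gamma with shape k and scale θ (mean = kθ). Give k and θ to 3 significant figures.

k ≈ 1.78, θ ≈ 204

For Gamma(k, scale θ): mean = kθ, variance = kθ², so CV = 1/√k.
CV = 0.75, hence k = 1/CV² = 1.78.
Then θ = mean/k = 362/1.78 = 204.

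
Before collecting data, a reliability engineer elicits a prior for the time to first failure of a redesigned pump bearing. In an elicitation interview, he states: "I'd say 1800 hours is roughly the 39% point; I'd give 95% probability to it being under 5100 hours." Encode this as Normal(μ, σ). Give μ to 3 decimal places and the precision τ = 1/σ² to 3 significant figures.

For Normal(μ,σ), the p-quantile is μ + z_p·σ. Here z_{0.39} = -0.2793, z_{0.95} = 1.645.
So 1800 = μ − 0.2793σ and 5100 = μ + 1.645σ.
Subtracting: σ = (5100 − 1800)/(1.645 − (-0.2793)) = 1715.023.
Then μ = 1800 − (-0.2793)·1715.023 = 2279.039.
Precision τ = 1/σ² = 1/1715² = 3.4e-07.

μ = 2279.039, τ = 3.4e-07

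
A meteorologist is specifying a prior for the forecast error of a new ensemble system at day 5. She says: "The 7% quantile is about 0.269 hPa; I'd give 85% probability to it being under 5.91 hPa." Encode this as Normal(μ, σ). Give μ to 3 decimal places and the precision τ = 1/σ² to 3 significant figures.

The p-quantile of Normal(μ,σ) is μ + z_p·σ, with z_{0.07} = -1.476 and z_{0.85} = 1.036.
Eliminate σ: μ = (z₂·x₁ − z₁·x₂)/(z₂ − z₁) = (1.036·0.269 − (-1.476)·5.91)/2.512 = 3.583.
Then σ = (x₂ − x₁)/(z₂ − z₁) = (5.91 − 0.269)/2.512 = 2.245.
Precision τ = 1/σ² = 1/2.245² = 0.198.

μ = 3.583, τ = 0.198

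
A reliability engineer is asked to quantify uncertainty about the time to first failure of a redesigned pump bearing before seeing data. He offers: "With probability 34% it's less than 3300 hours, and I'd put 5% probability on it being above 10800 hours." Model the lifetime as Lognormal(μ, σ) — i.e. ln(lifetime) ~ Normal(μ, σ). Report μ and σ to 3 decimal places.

μ ≈ 8.339, σ ≈ 0.576

If T ~ Lognormal(μ,σ) then ln T ~ Normal(μ,σ), so the p-quantile of ln T is μ + z_p·σ.
ln(3300) = 8.102 and ln(10800) = 9.287; z_{0.34} = -0.4125, z_{0.95} = 1.645.
σ = (9.287 − 8.102)/(1.645 − (-0.4125)) = 0.576.
μ = 8.102 − (-0.4125)·0.576 = 8.339.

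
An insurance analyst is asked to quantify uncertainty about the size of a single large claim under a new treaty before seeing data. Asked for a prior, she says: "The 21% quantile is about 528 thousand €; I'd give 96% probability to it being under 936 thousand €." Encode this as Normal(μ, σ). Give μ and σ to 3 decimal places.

For Normal(μ,σ), the p-quantile is μ + z_p·σ. Here z_{0.21} = -0.8064, z_{0.96} = 1.751.
So 528 = μ − 0.8064σ and 936 = μ + 1.751σ.
Subtracting: σ = (936 − 528)/(1.751 − (-0.8064)) = 159.555.
Then μ = 528 − (-0.8064)·159.555 = 656.669.

μ = 656.669, σ = 159.555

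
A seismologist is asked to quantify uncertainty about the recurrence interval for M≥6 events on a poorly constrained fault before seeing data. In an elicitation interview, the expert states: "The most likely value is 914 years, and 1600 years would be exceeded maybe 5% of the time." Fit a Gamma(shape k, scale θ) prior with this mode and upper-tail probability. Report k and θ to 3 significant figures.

k ≈ 9.9, θ ≈ 103

Gamma(k,θ) with k>1 has mode (k−1)θ, so θ = 914/(k−1).
Need P(X < 1600) = 0.95 with θ tied to k this way. Start at k = 2, θ = 914: P(X<1600) ≈ 0.522.
Too low — raise k to concentrate. Iterating converges to k ≈ 9.9.
Then θ = 914/(9.9−1) ≈ 103.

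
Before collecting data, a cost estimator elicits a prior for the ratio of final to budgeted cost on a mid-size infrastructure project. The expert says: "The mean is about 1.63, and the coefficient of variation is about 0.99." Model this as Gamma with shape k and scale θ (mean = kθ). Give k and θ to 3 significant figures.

For Gamma(k, scale θ): mean = kθ, variance = kθ², so CV = 1/√k.
CV = 0.99, hence k = 1/CV² = 1.02.
Then θ = mean/k = 1.63/1.02 = 1.6.

k ≈ 1.02, θ ≈ 1.6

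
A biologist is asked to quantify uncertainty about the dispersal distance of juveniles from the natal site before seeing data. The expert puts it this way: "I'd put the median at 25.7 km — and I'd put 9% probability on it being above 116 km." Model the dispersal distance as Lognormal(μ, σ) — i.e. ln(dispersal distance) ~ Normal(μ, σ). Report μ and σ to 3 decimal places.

μ ≈ 3.246, σ ≈ 1.124

If T ~ Lognormal(μ,σ) then ln T ~ Normal(μ,σ), so the p-quantile of ln T is μ + z_p·σ.
ln(25.7) = 3.246 and ln(116) = 4.754; z_{0.5} = 0, z_{0.91} = 1.341.
σ = (4.754 − 3.246)/(1.341 − (0)) = 1.124.
μ = 3.246 − (0)·1.124 = 3.246.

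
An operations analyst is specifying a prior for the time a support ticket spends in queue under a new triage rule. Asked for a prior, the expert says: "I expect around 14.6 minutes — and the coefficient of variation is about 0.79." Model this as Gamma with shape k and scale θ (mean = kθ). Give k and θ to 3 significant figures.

k ≈ 1.6, θ ≈ 9.11

For Gamma(k, scale θ): mean = kθ, variance = kθ², so CV = 1/√k.
CV = 0.79, hence k = 1/CV² = 1.6.
Then θ = mean/k = 14.6/1.6 = 9.11.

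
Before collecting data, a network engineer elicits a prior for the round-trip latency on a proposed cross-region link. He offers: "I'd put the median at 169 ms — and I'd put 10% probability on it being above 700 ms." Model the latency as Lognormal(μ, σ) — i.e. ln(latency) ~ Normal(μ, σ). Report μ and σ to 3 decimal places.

If T ~ Lognormal(μ,σ) then ln T ~ Normal(μ,σ), so the p-quantile of ln T is μ + z_p·σ.
ln(169) = 5.13 and ln(700) = 6.551; z_{0.5} = 0, z_{0.9} = 1.282.
σ = (6.551 − 5.13)/(1.282 − (0)) = 1.109.
μ = 5.13 − (0)·1.109 = 5.130.

μ ≈ 5.130, σ ≈ 1.109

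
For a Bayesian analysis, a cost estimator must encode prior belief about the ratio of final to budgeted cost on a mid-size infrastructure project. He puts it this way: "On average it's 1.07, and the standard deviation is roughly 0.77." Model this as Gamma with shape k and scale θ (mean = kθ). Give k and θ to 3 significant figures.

For Gamma(k, scale θ): mean = kθ, variance = kθ², so CV = 1/√k.
CV = SD/mean = 0.77/1.07 = 0.7196, hence k = 1/CV² = 1.93.
Then θ = mean/k = 1.07/1.93 = 0.554.

k ≈ 1.93, θ ≈ 0.554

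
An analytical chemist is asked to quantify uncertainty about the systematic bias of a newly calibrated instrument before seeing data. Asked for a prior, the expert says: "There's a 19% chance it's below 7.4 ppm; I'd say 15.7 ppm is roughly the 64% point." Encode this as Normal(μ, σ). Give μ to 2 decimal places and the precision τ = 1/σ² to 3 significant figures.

μ = 13.29, τ = 0.0222

The p-quantile of Normal(μ,σ) is μ + z_p·σ, with z_{0.19} = -0.8779 and z_{0.64} = 0.3585.
Eliminate σ: μ = (z₂·x₁ − z₁·x₂)/(z₂ − z₁) = (0.3585·7.4 − (-0.8779)·15.7)/1.236 = 13.29.
Then σ = (x₂ − x₁)/(z₂ − z₁) = (15.7 − 7.4)/1.236 = 6.71.
Precision τ = 1/σ² = 1/6.713² = 0.0222.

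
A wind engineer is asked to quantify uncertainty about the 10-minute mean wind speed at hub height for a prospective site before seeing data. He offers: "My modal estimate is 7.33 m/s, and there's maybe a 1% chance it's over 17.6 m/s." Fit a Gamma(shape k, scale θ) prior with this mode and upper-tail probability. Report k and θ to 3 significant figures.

Gamma(k,θ) with k>1 has mode (k−1)θ, so θ = 7.33/(k−1).
Need P(X < 17.6) = 0.99 with θ tied to k this way. Start at k = 2, θ = 7.33: P(X<17.6) ≈ 0.692.
Too low — raise k to concentrate. Iterating converges to k ≈ 7.17.
Then θ = 7.33/(7.17−1) ≈ 1.19.

k ≈ 7.17, θ ≈ 1.19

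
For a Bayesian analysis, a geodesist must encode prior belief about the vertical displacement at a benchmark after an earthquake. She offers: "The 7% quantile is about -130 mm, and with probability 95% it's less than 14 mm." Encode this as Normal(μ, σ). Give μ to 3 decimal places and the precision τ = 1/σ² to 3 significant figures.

μ = -61.901, τ = 0.00047

For Normal(μ,σ), the p-quantile is μ + z_p·σ. Here z_{0.07} = -1.476, z_{0.95} = 1.645.
So -130 = μ − 1.476σ and 14 = μ + 1.645σ.
Subtracting: σ = (14 − -130)/(1.645 − (-1.476)) = 46.144.
Then μ = -130 − (-1.476)·46.144 = -61.901.
Precision τ = 1/σ² = 1/46.14² = 0.00047.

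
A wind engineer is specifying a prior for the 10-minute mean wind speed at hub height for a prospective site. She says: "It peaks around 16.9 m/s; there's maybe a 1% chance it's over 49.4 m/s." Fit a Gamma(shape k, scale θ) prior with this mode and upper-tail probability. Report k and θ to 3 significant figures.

Gamma(k,θ) with k>1 has mode (k−1)θ, so θ = 16.9/(k−1).
Need P(X < 49.4) = 0.99 with θ tied to k this way. Start at k = 2, θ = 16.9: P(X<49.4) ≈ 0.789.
Too low — raise k to concentrate. Iterating converges to k ≈ 4.94.
Then θ = 16.9/(4.94−1) ≈ 4.29.

k ≈ 4.94, θ ≈ 4.29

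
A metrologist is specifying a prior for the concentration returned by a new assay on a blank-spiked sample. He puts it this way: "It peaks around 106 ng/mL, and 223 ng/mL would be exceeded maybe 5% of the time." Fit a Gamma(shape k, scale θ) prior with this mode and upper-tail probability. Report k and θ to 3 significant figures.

Gamma(k,θ) with k>1 has mode (k−1)θ, so θ = 106/(k−1).
Need P(X < 223) = 0.95 with θ tied to k this way. Start at k = 2, θ = 106: P(X<223) ≈ 0.621.
Too low — raise k to concentrate. Iterating converges to k ≈ 5.99.
Then θ = 106/(5.99−1) ≈ 21.2.

k ≈ 5.99, θ ≈ 21.2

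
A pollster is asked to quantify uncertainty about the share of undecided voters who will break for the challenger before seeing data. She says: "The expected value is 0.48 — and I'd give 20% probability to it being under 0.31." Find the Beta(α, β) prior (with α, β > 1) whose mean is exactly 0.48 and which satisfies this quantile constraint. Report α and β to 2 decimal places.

α ≈ 3.01, β ≈ 3.26

With mean 0.48 fixed, write α = 0.48s, β = 0.52s where s = α+β.
Need P(θ < 0.31) = 0.2 under Beta(0.48s, 0.52s). Normal approximation: (q−m)/√(m(1−m)/s) ≈ z_{0.2} = -0.842, so s ≈ 0.48·0.52·(-0.842)²/(0.31−0.48)² = 6.1.
At s = 6.1: P(θ<0.31) ≈ 0.203. Adjusting to match 0.2 gives s ≈ 6.26.
So α = 0.48·6.26 ≈ 3.01, β = 0.52·6.26 ≈ 3.26.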